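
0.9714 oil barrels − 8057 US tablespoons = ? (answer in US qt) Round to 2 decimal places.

37.30 US qt

0.9714 bbl = 163.195 US qt and 8057 US tbsp = 125.891 US qt.
163.195 − 125.891 ≈ 37.30 US qt.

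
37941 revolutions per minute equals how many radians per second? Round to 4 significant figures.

1 revolution per minute = 0.104720 rad/s.
Thus 37941 × 0.104720 ≈ 3973 rad/s.

3973 rad/s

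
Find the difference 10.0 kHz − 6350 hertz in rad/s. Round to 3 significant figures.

22900 rad/s

10.0 kHz = 62831.9 rad/s and 6350 Hz = 39898.2 rad/s.
62831.9 − 39898.2 ≈ 22900 rad/s.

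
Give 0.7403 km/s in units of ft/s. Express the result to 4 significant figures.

2429 feet per second

1 km/s = 3280.84 feet per second.
Then 0.7403 × 3280.84 ≈ 2429 ft/s.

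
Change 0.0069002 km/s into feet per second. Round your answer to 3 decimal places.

1 km/s = 3280.84 ft/s.
0.0069002 × 3280.84 ≈ 22.638 ft/s.

22.638 feet per second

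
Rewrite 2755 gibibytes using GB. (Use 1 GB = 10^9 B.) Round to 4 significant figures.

1 GiB = 1.07374 gigabytes.
Then 2755 × 1.07374 ≈ 2958 GB.

2958 GB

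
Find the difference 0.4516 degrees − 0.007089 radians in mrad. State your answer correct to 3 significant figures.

0.793 mrad

0.4516 ° = 7.88191 mrad and 0.007089 rad = 7.08900 mrad.
7.88191 − 7.08900 ≈ 0.793 mrad.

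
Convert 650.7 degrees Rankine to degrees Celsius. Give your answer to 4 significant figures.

88.35 degrees Celsius

°R = (°C + 273.15) × 9/5.
Applying the formula gives 88.35 °C.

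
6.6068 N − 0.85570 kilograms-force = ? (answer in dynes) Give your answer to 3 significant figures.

-178000 dynes

6.6068 N = 660680 dyn and 0.85570 kgf = 839155 dyn.
660680 − 839155 ≈ -178000 dyn.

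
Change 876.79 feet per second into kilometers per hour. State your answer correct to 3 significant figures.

962 km/h

1 foot per second = 1.09728 km/h.
Then 876.79 × 1.09728 ≈ 962 km/h.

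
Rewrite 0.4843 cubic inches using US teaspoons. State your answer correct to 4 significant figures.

1.610 US tsp

1 cubic inch = 3.32468 US tsp.
Thus 0.4843 × 3.32468 ≈ 1.610 US tsp.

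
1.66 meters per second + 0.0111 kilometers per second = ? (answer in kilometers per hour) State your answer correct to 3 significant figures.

1.66 m/s = 5.97600 km/h and 0.0111 km/s = 39.9600 km/h.
5.97600 + 39.9600 ≈ 45.9 km/h.

45.9 kilometers per hour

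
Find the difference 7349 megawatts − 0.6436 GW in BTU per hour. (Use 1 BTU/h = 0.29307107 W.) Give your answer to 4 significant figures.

2.288 × 10^10 BTU/h

7349 MW = 2.50758 × 10^10 BTU/h and 0.6436 GW = 2.19605 × 10^9 BTU/h.
2.50758 × 10^10 − 2.19605 × 10^9 ≈ 2.288 × 10^10 BTU/h.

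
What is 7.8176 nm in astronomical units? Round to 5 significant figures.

1 nanometer = 6.68459e-21 au.
7.8176 × 6.68459e-21 ≈ 5.2257e-20 au.

5.2257e-20 au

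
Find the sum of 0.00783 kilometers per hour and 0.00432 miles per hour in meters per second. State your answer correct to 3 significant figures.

0.00783 km/h = 0.00217500 m/s and 0.00432 mph = 0.00193121 m/s.
0.00217500 + 0.00193121 ≈ 0.00411 m/s.

0.00411 m/s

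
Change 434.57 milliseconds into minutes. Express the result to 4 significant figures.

0.007243 minutes

1 millisecond = 1.66667e-5 minutes.
So 434.57 × 1.66667e-5 ≈ 0.007243 min.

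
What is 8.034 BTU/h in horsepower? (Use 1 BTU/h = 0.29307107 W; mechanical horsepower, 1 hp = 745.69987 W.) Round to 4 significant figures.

1 BTU per hour = 0.000393015 hp.
Then 8.034 × 0.000393015 ≈ 0.003157 hp.

0.003157 hp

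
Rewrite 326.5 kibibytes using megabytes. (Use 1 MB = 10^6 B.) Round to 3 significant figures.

0.334 MB

1 KiB = 0.00102400 megabytes.
Thus 326.5 × 0.00102400 ≈ 0.334 MB.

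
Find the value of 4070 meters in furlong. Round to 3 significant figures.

20.2 furlong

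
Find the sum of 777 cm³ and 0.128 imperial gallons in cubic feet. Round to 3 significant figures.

777 cm³ = 0.0274395 ft³ and 0.128 imp gal = 0.0205496 ft³.
0.0274395 + 0.0205496 ≈ 0.0480 ft³.

0.0480 ft³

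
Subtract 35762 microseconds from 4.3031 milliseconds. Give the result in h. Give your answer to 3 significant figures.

-8.74 × 10^-6 hours

4.3031 ms = 1.19531 × 10^-6 h and 35762 μs = 9.93389 × 10^-6 h.
1.19531 × 10^-6 − 9.93389 × 10^-6 ≈ -8.74 × 10^-6 h.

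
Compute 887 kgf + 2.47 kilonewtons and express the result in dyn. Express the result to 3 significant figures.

887 kgf = 8.69850 × 10^8 dyn and 2.47 kN = 2.47000 × 10^8 dyn.
8.69850 × 10^8 + 2.47000 × 10^8 ≈ 1.12 × 10^9 dyn.

1.12 × 10^9 dyn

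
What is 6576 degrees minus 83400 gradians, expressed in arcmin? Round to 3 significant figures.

-4.11 × 10^6 arcmin

6576 ° = 394560 arcmin and 83400 grad = 4.50360 × 10^6 arcmin.
394560 − 4.50360 × 10^6 ≈ -4.11 × 10^6 arcmin.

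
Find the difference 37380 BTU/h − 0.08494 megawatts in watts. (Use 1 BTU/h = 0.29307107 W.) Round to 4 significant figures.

-73990 W

37380 BTU/h = 10954.997 W and 0.08494 MW = 84940.000 W.
10954.997 − 84940.000 ≈ -73990 W.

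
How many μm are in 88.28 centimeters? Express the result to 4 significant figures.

882800 micrometers

1 centimeter = 10000.0 micrometers.
Thus 88.28 × 10000.0 ≈ 882800 μm.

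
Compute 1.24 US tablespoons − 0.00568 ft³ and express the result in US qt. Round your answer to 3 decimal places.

1.24 US tbsp = 0.0193750 US qt and 0.00568 ft³ = 0.169957 US qt.
0.0193750 − 0.169957 ≈ -0.151 US qt.

-0.151 US quarts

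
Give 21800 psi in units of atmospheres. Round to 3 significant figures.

1480 atm

1 psi = 0.0680460 atm.
So 21800 × 0.0680460 ≈ 1480 atm.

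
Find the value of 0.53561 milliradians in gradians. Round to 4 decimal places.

0.0341 grad

1 milliradian = 0.0636620 grad.
So 0.53561 × 0.0636620 ≈ 0.0341 grad.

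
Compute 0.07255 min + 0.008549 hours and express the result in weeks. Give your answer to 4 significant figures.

5.808e-5 wk

0.07255 min = 7.19742e-6 wk and 0.008549 h = 5.08869e-5 wk.
7.19742e-6 + 5.08869e-5 ≈ 5.808e-5 wk.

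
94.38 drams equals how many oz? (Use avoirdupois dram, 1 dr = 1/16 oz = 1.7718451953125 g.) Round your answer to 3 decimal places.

1 dram = 0.0625000 ounces.
So 94.38 × 0.0625000 ≈ 5.899 oz.

5.899 ounces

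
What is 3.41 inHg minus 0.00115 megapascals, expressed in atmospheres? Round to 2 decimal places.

3.41 inHg = 0.113966 atm and 0.00115 MPa = 0.0113496 atm.
0.113966 − 0.0113496 ≈ 0.10 atm.

0.10 atmospheres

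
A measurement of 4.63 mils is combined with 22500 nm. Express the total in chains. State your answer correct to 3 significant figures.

4.63 mil = 5.84596e-6 chain and 22500 nm = 1.11847e-6 chain.
5.84596e-6 + 1.11847e-6 ≈ 6.96e-6 chain.

6.96e-6 chain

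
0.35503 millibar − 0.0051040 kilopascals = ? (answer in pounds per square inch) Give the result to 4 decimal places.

0.0044 psi

0.35503 mbar = 0.00514927 psi and 0.0051040 kPa = 0.000740273 psi.
0.00514927 − 0.000740273 ≈ 0.0044 psi.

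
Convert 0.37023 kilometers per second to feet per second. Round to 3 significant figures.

1210 ft/s

1 km/s = 3280.84 feet per second.
0.37023 × 3280.84 ≈ 1210 ft/s.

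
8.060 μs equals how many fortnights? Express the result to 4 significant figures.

1 μs = 8.26720e-13 fortnight.
Thus 8.060 × 8.26720e-13 ≈ 6.663e-12 fortnight.

6.663e-12 fortnight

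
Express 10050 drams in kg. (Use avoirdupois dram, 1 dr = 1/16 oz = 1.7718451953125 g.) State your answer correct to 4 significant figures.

1 dr = 0.00177185 kg.
Thus 10050 × 0.00177185 ≈ 17.81 kg.

17.81 kilograms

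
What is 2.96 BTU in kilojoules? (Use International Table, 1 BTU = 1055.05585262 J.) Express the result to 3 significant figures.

1 BTU = 1.05506 kJ.
2.96 × 1.05506 ≈ 3.12 kJ.

3.12 kJ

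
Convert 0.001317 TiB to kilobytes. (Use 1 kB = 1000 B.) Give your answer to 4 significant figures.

1.448 × 10^6 kB

1 TiB = 1.09951 × 10^9 kB.
0.001317 × 1.09951 × 10^9 ≈ 1.448 × 10^6 kB.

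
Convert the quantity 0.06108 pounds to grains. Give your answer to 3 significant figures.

428 gr

1 pound = 7000.00 gr.
0.06108 × 7000.00 ≈ 428 gr.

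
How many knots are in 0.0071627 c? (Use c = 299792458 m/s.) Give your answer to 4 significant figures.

4.174e+6 kn

1 c = 5.82750e+8 knots.
Then 0.0071627 × 5.82750e+8 ≈ 4.174e+6 kn.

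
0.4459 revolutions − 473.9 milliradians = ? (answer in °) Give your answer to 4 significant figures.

0.4459 rev = 160.524 ° and 473.9 mrad = 27.1525 °.
160.524 − 27.1525 ≈ 133.4 °.

133.4 °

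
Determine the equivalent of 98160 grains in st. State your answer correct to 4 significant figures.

1 gr = 1.02041 × 10^-5 st.
So 98160 × 1.02041 × 10^-5 ≈ 1.002 st.

1.002 stone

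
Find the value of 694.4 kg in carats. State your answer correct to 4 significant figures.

3.472e+6 carats

1 kg = 5000.00 ct.
Then 694.4 × 5000.00 ≈ 3.472e+6 ct.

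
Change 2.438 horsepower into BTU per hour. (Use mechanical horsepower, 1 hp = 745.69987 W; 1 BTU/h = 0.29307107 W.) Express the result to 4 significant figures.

6203 BTU per hour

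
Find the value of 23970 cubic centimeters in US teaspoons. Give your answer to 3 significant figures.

4860 US tsp

1 cubic centimeter = 0.202884 US tsp.
So 23970 × 0.202884 ≈ 4860 US tsp.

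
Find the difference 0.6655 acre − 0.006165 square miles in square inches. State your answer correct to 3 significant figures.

0.6655 acre = 4.17444e+6 in² and 0.006165 mi² = 2.47493e+7 in².
4.17444e+6 − 2.47493e+7 ≈ -2.06e+7 in².

-2.06e+7 in²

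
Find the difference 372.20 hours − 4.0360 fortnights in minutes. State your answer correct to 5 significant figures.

-59034 minutes

372.20 h = 22332.0 min and 4.0360 fortnight = 81365.8 min.
22332.0 − 81365.8 ≈ -59034 min.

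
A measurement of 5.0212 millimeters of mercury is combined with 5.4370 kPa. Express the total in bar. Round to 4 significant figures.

5.0212 mmHg = 0.00669438 bar and 5.4370 kPa = 0.0543700 bar.
0.00669438 + 0.0543700 ≈ 0.06106 bar.

0.06106 bar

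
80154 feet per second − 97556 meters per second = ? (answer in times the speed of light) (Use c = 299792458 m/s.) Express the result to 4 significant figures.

80154 ft/s = 8.14928e-5 c and 97556 m/s = 0.000325412 c.
8.14928e-5 − 0.000325412 ≈ -0.0002439 c.

-0.0002439 c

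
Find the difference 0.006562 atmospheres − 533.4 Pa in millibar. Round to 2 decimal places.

1.31 mbar

0.006562 atm = 6.64895 mbar and 533.4 Pa = 5.33400 mbar.
6.64895 − 5.33400 ≈ 1.31 mbar.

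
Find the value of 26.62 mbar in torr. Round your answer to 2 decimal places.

19.97 torr

1 millibar = 0.750062 torr.
Thus 26.62 × 0.750062 ≈ 19.97 torr.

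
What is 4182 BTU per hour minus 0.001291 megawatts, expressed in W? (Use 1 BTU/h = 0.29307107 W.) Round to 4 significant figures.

4182 BTU/h = 1225.62 W and 0.001291 MW = 1291.00 W.
1225.62 − 1291.00 ≈ -65.38 W.

-65.38 W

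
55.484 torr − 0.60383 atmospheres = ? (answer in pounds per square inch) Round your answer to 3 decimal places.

55.484 torr = 1.07288 psi and 0.60383 atm = 8.87385 psi.
1.07288 − 8.87385 ≈ -7.801 psi.

-7.801 psi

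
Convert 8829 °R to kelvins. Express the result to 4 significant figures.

°R = K × 9/5.
Applying the formula gives 4905 K.

4905 kelvins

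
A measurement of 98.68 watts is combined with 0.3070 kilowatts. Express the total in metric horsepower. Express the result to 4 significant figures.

98.68 W = 0.134167 PS and 0.3070 kW = 0.417404 PS.
0.134167 + 0.417404 ≈ 0.5516 PS.

0.5516 PS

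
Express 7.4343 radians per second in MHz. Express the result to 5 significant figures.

1 radian per second = 1.59155 × 10^-7 megahertz.
Then 7.4343 × 1.59155 × 10^-7 ≈ 1.1832 × 10^-6 MHz.

1.1832 × 10^-6 MHz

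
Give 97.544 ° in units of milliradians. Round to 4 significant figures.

1702 milliradians

1 ° = 17.4533 mrad.
97.544 × 17.4533 ≈ 1702 mrad.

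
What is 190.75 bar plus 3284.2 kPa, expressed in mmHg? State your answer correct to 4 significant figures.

167700 millimeters of mercury

190.75 bar = 143074 mmHg and 3284.2 kPa = 24633.5 mmHg.
143074 + 24633.5 ≈ 167700 mmHg.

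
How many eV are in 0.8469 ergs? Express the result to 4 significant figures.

5.286 × 10^11 electronvolts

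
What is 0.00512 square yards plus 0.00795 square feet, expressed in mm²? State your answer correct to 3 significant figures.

5020 mm²

0.00512 yd² = 4280.97 mm² and 0.00795 ft² = 738.579 mm².
4280.97 + 738.579 ≈ 5020 mm².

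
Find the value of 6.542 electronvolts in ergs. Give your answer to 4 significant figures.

1 eV = 1.60218e-12 ergs.
Then 6.542 × 1.60218e-12 ≈ 1.048e-11 erg.

1.048e-11 erg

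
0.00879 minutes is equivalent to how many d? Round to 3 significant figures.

6.10e-6 days

1 minute = 0.000694444 days.
So 0.00879 × 0.000694444 ≈ 6.10e-6 d.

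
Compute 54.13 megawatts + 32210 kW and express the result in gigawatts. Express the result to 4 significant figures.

54.13 MW = 0.0541300 GW and 32210 kW = 0.0322100 GW.
0.0541300 + 0.0322100 ≈ 0.08634 GW.

0.08634 GW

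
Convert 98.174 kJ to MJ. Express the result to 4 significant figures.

1 kilojoule = 0.00100000 megajoules.
Then 98.174 × 0.00100000 ≈ 0.09817 MJ.

0.09817 MJ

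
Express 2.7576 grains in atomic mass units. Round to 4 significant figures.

1.076e+23 u

1 gr = 3.90228e+22 atomic mass units.
Then 2.7576 × 3.90228e+22 ≈ 1.076e+23 u.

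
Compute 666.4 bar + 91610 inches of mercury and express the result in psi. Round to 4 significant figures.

54660 pounds per square inch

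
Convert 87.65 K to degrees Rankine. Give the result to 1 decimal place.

°R = K × 9/5.
Applying the formula gives 157.8 °R.

157.8 degrees Rankine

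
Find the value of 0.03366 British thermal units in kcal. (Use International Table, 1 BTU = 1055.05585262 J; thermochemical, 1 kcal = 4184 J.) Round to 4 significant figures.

1 BTU = 0.252164 kilocalories.
Thus 0.03366 × 0.252164 ≈ 0.008488 kcal.

0.008488 kcal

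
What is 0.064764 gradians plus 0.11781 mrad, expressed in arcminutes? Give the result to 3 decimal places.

0.064764 grad = 3.49726 arcmin and 0.11781 mrad = 0.405001 arcmin.
3.49726 + 0.405001 ≈ 3.902 arcmin.

3.902 arcmin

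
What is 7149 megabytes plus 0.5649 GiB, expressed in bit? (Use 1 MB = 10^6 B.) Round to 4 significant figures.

6.204 × 10^10 bit

7149 MB = 5.71920 × 10^10 bit and 0.5649 GiB = 4.85245 × 10^9 bit.
5.71920 × 10^10 + 4.85245 × 10^9 ≈ 6.204 × 10^10 bit.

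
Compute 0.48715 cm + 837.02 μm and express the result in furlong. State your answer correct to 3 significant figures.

2.84 × 10^-5 furlong

0.48715 cm = 2.42161 × 10^-5 furlong and 837.02 μm = 4.16080 × 10^-6 furlong.
2.42161 × 10^-5 + 4.16080 × 10^-6 ≈ 2.84 × 10^-5 furlong.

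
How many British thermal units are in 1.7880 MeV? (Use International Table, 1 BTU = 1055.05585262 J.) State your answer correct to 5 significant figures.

2.7152e-16 BTU

1 megaelectronvolt = 1.51857e-16 BTU.
1.7880 × 1.51857e-16 ≈ 2.7152e-16 BTU.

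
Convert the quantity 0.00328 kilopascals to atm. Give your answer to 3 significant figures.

3.24e-5 atmospheres

1 kilopascal = 0.00986923 atmospheres.
0.00328 × 0.00986923 ≈ 3.24e-5 atm.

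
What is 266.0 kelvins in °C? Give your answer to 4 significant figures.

K = °C + 273.15.
Applying the formula gives -7.150 °C.

-7.150 °C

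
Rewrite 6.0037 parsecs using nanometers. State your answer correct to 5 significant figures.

1 parsec = 3.08568e+25 nm.
6.0037 × 3.08568e+25 ≈ 1.8525e+26 nm.

1.8525e+26 nanometers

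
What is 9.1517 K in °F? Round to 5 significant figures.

-443.20 degrees Fahrenheit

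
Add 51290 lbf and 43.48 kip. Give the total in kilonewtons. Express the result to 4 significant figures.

421.6 kN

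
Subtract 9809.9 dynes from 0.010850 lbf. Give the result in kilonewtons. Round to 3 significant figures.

-4.98 × 10^-5 kN

0.010850 lbf = 4.82632 × 10^-5 kN and 9809.9 dyn = 9.80990 × 10^-5 kN.
4.82632 × 10^-5 − 9.80990 × 10^-5 ≈ -4.98 × 10^-5 kN.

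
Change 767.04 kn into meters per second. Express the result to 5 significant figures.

1 kn = 0.514444 m/s.
So 767.04 × 0.514444 ≈ 394.60 m/s.

394.60 m/s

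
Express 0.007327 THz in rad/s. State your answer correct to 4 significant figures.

1 terahertz = 6.28319 × 10^12 radians per second.
0.007327 × 6.28319 × 10^12 ≈ 4.604 × 10^10 rad/s.

4.604 × 10^10 rad/s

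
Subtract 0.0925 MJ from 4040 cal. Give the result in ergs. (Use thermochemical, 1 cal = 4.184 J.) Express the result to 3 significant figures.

-7.56e+11 erg

4040 cal = 1.69034e+11 erg and 0.0925 MJ = 9.25000e+11 erg.
1.69034e+11 − 9.25000e+11 ≈ -7.56e+11 erg.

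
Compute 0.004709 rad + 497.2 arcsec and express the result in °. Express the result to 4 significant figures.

0.4079 degrees

0.004709 rad = 0.269806 ° and 497.2 arcsec = 0.138111 °.
0.269806 + 0.138111 ≈ 0.4079 °.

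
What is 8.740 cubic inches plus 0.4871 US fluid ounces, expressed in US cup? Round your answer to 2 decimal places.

8.740 in³ = 0.605368 US cup and 0.4871 US fl oz = 0.0608875 US cup.
0.605368 + 0.0608875 ≈ 0.67 US cup.

0.67 US cups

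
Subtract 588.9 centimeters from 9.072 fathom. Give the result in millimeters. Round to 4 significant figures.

10700 millimeters

9.072 fathom = 16590.9 mm and 588.9 cm = 5889.00 mm.
16590.9 − 5889.00 ≈ 10700 mm.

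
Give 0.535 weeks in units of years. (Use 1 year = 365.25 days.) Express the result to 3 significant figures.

0.0103 yr

1 wk = 0.0191650 years.
So 0.535 × 0.0191650 ≈ 0.0103 yr.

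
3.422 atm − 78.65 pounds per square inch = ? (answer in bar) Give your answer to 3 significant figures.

-1.96 bar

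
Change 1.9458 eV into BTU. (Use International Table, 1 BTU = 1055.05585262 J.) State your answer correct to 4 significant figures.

1 electronvolt = 1.51857e-22 BTU.
Thus 1.9458 × 1.51857e-22 ≈ 2.955e-22 BTU.

2.955e-22 BTU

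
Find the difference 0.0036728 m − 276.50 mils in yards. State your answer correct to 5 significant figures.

-0.0036639 yards

0.0036728 m = 0.00401662 yd and 276.50 mil = 0.00768056 yd.
0.00401662 − 0.00768056 ≈ -0.0036639 yd.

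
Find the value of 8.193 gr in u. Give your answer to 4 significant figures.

1 grain = 3.90228 × 10^22 u.
Thus 8.193 × 3.90228 × 10^22 ≈ 3.197 × 10^23 u.

3.197 × 10^23 u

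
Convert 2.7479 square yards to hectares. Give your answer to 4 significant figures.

1 yd² = 8.36127 × 10^-5 ha.
Thus 2.7479 × 8.36127 × 10^-5 ≈ 0.0002298 ha.

0.0002298 ha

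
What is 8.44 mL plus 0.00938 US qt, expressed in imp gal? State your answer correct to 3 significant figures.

8.44 mL = 0.00185654 imp gal and 0.00938 US qt = 0.00195262 imp gal.
0.00185654 + 0.00195262 ≈ 0.00381 imp gal.

0.00381 imp gal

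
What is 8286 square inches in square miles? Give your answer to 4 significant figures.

2.064e-6 square miles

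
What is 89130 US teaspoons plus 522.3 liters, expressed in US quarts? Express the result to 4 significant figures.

1016 US qt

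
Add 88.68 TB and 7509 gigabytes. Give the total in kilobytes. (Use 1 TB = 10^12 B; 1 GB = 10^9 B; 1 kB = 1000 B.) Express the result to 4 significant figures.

88.68 TB = 8.86800e+10 kB and 7509 GB = 7.50900e+9 kB.
8.86800e+10 + 7.50900e+9 ≈ 9.619e+10 kB.

9.619e+10 kilobytes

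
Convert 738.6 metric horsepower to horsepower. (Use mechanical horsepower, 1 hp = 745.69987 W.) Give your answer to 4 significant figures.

1 metric horsepower = 0.986320 horsepower.
Then 738.6 × 0.986320 ≈ 728.5 hp.

728.5 horsepower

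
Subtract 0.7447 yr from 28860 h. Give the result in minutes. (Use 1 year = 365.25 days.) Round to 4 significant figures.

1.340e+6 min

28860 h = 1.73160e+6 min and 0.7447 yr = 391682 min.
1.73160e+6 − 391682 ≈ 1.340e+6 min.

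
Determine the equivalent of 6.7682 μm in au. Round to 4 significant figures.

4.524e-17 astronomical units

1 micrometer = 6.68459e-18 astronomical units.
So 6.7682 × 6.68459e-18 ≈ 4.524e-17 au.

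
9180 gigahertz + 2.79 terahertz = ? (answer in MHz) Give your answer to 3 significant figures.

1.20 × 10^7 MHz

9180 GHz = 9.18000 × 10^6 MHz and 2.79 THz = 2.79000 × 10^6 MHz.
9.18000 × 10^6 + 2.79000 × 10^6 ≈ 1.20 × 10^7 MHz.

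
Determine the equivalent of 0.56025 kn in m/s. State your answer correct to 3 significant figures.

1 kn = 0.514444 m/s.
0.56025 × 0.514444 ≈ 0.288 m/s.

0.288 m/s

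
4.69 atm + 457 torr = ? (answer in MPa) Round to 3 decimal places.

0.536 MPa

4.69 atm = 0.475214 MPa and 457 torr = 0.0609283 MPa.
0.475214 + 0.0609283 ≈ 0.536 MPa.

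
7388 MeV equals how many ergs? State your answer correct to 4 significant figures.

0.01184 ergs

1 megaelectronvolt = 1.60218 × 10^-6 erg.
7388 × 1.60218 × 10^-6 ≈ 0.01184 erg.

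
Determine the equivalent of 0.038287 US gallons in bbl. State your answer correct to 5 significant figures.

0.00091160 oil barrels

1 US gal = 0.02380952 bbl.
Then 0.038287 × 0.02380952 ≈ 0.00091160 bbl.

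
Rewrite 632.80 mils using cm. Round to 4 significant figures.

1 mil = 0.00254000 centimeters.
632.80 × 0.00254000 ≈ 1.607 cm.

1.607 cm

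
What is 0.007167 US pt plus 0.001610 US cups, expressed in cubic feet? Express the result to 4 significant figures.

0.007167 US pt = 0.000119761 ft³ and 0.001610 US cup = 1.34516e-5 ft³.
0.000119761 + 1.34516e-5 ≈ 0.0001332 ft³.

0.0001332 ft³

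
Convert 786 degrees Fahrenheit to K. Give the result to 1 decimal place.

692.0 kelvins

K = (°F + 459.67) × 5/9.
Applying the formula gives 692.0 K.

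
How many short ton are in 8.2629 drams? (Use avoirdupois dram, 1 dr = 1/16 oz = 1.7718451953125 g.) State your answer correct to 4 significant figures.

1.614e-5 short ton

1 dram = 1.953125e-6 short ton.
8.2629 × 1.953125e-6 ≈ 1.614e-5 short ton.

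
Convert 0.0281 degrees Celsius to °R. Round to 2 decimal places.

491.72 °R

°R = (°C + 273.15) × 9/5.
Applying the formula gives 491.72 °R.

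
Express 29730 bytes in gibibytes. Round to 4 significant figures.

1 byte = 9.31323 × 10^-10 GiB.
Thus 29730 × 9.31323 × 10^-10 ≈ 2.769 × 10^-5 GiB.

2.769 × 10^-5 gibibytes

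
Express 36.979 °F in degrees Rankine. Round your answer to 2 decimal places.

496.65 °R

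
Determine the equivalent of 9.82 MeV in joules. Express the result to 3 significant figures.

1.57e-12 joules

1 megaelectronvolt = 1.60218e-13 joules.
Thus 9.82 × 1.60218e-13 ≈ 1.57e-12 J.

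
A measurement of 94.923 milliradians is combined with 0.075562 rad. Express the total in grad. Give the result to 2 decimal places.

94.923 mrad = 6.04299 grad and 0.075562 rad = 4.81043 grad.
6.04299 + 4.81043 ≈ 10.85 grad.

10.85 gradians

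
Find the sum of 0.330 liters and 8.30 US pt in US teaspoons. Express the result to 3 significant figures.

0.330 L = 66.9518 US tsp and 8.30 US pt = 796.800 US tsp.
66.9518 + 796.800 ≈ 864 US tsp.

864 US tsp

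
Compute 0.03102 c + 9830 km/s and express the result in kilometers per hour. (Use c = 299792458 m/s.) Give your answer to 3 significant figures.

6.89 × 10^7 km/h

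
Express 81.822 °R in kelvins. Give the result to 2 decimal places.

45.46 kelvins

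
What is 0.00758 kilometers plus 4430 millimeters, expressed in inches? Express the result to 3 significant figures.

473 inches

0.00758 km = 298.425 in and 4430 mm = 174.409 in.
298.425 + 174.409 ≈ 473 in.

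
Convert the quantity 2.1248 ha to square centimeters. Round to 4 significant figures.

2.125e+8 square centimeters

1 hectare = 1.00000e+8 cm².
So 2.1248 × 1.00000e+8 ≈ 2.125e+8 cm².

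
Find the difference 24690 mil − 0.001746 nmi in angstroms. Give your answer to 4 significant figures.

24690 mil = 6.27126e+9 Å and 0.001746 nmi = 3.23359e+10 Å.
6.27126e+9 − 3.23359e+10 ≈ -2.606e+10 Å.

-2.606e+10 Å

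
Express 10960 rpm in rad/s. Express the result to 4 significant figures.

1 rpm = 0.104720 radians per second.
Then 10960 × 0.104720 ≈ 1148 rad/s.

1148 radians per second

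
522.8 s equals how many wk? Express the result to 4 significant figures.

0.0008644 wk

1 second = 1.65344e-6 wk.
522.8 × 1.65344e-6 ≈ 0.0008644 wk.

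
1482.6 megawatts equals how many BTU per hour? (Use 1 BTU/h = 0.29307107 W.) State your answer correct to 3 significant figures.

5.06e+9 BTU per hour

1 megawatt = 3.41214e+6 BTU/h.
1482.6 × 3.41214e+6 ≈ 5.06e+9 BTU/h.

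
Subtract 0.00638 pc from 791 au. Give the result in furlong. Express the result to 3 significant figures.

791 au = 5.88224 × 10^11 furlong and 0.00638 pc = 9.78616 × 10^11 furlong.
5.88224 × 10^11 − 9.78616 × 10^11 ≈ -3.90 × 10^11 furlong.

-3.90 × 10^11 furlong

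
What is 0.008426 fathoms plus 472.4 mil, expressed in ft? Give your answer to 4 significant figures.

0.08992 feet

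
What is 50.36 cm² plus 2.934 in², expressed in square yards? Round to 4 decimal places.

50.36 cm² = 0.00602301 yd² and 2.934 in² = 0.00226389 yd².
0.00602301 + 0.00226389 ≈ 0.0083 yd².

0.0083 square yards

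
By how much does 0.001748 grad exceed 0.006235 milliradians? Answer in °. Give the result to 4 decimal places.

0.001748 grad = 0.00157320 ° and 0.006235 mrad = 0.000357239 °.
0.00157320 − 0.000357239 ≈ 0.0012 °.

0.0012 °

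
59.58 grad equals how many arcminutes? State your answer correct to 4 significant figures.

3217 arcminutes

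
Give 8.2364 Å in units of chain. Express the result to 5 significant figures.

1 Å = 4.97097 × 10^-12 chains.
8.2364 × 4.97097 × 10^-12 ≈ 4.0943 × 10^-11 chain.

4.0943 × 10^-11 chains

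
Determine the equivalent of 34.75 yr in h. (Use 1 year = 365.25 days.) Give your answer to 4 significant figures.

1 year = 8766.00 hours.
Then 34.75 × 8766.00 ≈ 304600 h.

304600 hours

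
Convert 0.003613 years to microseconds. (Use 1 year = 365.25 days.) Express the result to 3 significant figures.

1.14e+11 μs

1 yr = 3.15576e+13 microseconds.
Thus 0.003613 × 3.15576e+13 ≈ 1.14e+11 μs.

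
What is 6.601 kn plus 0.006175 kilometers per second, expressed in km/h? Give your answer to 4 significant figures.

34.46 km/h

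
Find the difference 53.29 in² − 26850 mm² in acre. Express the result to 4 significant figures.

53.29 in² = 8.49563e-6 acre and 26850 mm² = 6.63478e-6 acre.
8.49563e-6 − 6.63478e-6 ≈ 1.861e-6 acre.

1.861e-6 acres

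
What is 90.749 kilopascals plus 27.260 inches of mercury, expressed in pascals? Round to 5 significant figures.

90.749 kPa = 90749.0 Pa and 27.260 inHg = 92313.0 Pa.
90749.0 + 92313.0 ≈ 183060 Pa.

183060 Pa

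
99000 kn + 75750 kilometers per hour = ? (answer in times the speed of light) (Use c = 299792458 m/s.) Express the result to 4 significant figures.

99000 kn = 0.000169884 c and 75750 km/h = 7.01874 × 10^-5 c.
0.000169884 + 7.01874 × 10^-5 ≈ 0.0002401 c.

0.0002401 c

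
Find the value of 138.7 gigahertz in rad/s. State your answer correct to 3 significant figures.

8.71e+11 radians per second

1 gigahertz = 6.28319e+9 radians per second.
Thus 138.7 × 6.28319e+9 ≈ 8.71e+11 rad/s.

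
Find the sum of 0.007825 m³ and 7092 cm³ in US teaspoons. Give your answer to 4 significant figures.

0.007825 m³ = 1587.57 US tsp and 7092 cm³ = 1438.85 US tsp.
1587.57 + 1438.85 ≈ 3026 US tsp.

3026 US teaspoons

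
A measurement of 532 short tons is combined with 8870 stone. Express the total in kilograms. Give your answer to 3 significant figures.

532 short ton = 482622 kg and 8870 st = 56327.1 kg.
482622 + 56327.1 ≈ 539000 kg.

539000 kilograms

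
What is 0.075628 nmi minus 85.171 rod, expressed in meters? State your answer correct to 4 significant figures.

0.075628 nmi = 140.063 m and 85.171 rod = 428.342 m.
140.063 − 428.342 ≈ -288.3 m.

-288.3 m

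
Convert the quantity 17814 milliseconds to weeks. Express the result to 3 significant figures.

2.95e-5 wk

1 millisecond = 1.65344e-9 wk.
So 17814 × 1.65344e-9 ≈ 2.95e-5 wk.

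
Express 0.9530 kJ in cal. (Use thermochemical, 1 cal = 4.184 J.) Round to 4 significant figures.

227.8 calories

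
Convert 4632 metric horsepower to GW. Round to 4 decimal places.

1 PS = 7.35499e-7 GW.
So 4632 × 7.35499e-7 ≈ 0.0034 GW.

0.0034 GW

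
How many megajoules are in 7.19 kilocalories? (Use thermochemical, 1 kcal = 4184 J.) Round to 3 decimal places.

1 kcal = 0.00418400 megajoules.
7.19 × 0.00418400 ≈ 0.030 MJ.

0.030 megajoules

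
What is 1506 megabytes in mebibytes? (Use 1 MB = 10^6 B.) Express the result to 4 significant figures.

1436 mebibytes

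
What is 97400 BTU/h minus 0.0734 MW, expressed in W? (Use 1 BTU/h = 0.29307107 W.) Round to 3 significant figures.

-44900 W

97400 BTU/h = 28545.1 W and 0.0734 MW = 73400.0 W.
28545.1 − 73400.0 ≈ -44900 W.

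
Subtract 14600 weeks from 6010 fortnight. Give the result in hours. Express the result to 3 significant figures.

-433000 hours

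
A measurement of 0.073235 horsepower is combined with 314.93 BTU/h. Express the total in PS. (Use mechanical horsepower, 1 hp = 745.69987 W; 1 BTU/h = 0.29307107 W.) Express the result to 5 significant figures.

0.19974 PS

0.073235 hp = 0.0742507 PS and 314.93 BTU/h = 0.125489 PS.
0.0742507 + 0.125489 ≈ 0.19974 PS.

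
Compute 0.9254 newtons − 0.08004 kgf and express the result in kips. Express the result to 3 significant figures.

0.9254 N = 0.000208038 kip and 0.08004 kgf = 0.000176458 kip.
0.000208038 − 0.000176458 ≈ 3.16 × 10^-5 kip.

3.16 × 10^-5 kip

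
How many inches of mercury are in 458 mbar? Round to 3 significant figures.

1 millibar = 0.0295300 inHg.
So 458 × 0.0295300 ≈ 13.5 inHg.

13.5 inHg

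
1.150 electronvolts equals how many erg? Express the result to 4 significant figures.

1 electronvolt = 1.60218e-12 ergs.
Then 1.150 × 1.60218e-12 ≈ 1.843e-12 erg.

1.843e-12 ergs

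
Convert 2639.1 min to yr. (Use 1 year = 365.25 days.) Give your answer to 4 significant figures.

0.005018 years

1 min = 1.90129e-6 years.
2639.1 × 1.90129e-6 ≈ 0.005018 yr.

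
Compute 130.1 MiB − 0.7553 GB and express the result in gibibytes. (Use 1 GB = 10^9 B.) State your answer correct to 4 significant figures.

-0.5764 GiB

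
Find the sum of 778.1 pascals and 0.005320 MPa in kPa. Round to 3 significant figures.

778.1 Pa = 0.778100 kPa and 0.005320 MPa = 5.32000 kPa.
0.778100 + 5.32000 ≈ 6.10 kPa.

6.10 kPa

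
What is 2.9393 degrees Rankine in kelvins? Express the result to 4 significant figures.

1.633 kelvins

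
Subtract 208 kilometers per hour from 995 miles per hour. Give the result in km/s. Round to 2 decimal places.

0.39 km/s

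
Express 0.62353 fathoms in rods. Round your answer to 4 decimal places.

0.2267 rod

1 fathom = 0.363636 rods.
Then 0.62353 × 0.363636 ≈ 0.2267 rod.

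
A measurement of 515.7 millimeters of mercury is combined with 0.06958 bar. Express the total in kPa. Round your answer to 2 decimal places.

515.7 mmHg = 68.7544 kPa and 0.06958 bar = 6.95800 kPa.
68.7544 + 6.95800 ≈ 75.71 kPa.

75.71 kilopascals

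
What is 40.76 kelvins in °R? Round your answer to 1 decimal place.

73.4 degrees Rankine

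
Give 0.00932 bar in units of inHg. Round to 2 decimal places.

1 bar = 29.5300 inHg.
Then 0.00932 × 29.5300 ≈ 0.28 inHg.

0.28 inHg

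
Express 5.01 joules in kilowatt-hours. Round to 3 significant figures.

1.39e-6 kWh

1 joule = 2.77778e-7 kilowatt-hours.
Thus 5.01 × 2.77778e-7 ≈ 1.39e-6 kWh.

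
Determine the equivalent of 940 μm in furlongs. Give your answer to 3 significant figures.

4.67e-6 furlongs

1 μm = 4.97097e-9 furlongs.
940 × 4.97097e-9 ≈ 4.67e-6 furlong.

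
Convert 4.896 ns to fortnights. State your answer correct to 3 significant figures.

4.05 × 10^-15 fortnight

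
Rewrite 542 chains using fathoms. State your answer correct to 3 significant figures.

5960 fathoms

1 chain = 11.0000 fathoms.
542 × 11.0000 ≈ 5960 fathom.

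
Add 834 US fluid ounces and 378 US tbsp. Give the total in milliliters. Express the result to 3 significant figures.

834 US fl oz = 24664.3 mL and 378 US tbsp = 5589.40 mL.
24664.3 + 5589.40 ≈ 30300 mL.

30300 mL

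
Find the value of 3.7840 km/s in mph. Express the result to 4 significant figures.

1 km/s = 2236.94 mph.
3.7840 × 2236.94 ≈ 8465 mph.

8465 mph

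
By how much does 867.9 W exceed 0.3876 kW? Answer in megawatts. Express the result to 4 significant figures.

867.9 W = 0.000867900 MW and 0.3876 kW = 0.000387600 MW.
0.000867900 − 0.000387600 ≈ 0.0004803 MW.

0.0004803 MW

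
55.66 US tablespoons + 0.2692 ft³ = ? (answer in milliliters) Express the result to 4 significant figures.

8446 mL

55.66 US tbsp = 823.031 mL and 0.2692 ft³ = 7622.90 mL.
823.031 + 7622.90 ≈ 8446 mL.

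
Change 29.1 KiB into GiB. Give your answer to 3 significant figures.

1 KiB = 9.53674e-7 GiB.
Then 29.1 × 9.53674e-7 ≈ 2.78e-5 GiB.

2.78e-5 gibibytes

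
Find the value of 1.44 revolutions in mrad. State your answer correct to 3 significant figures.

9050 milliradians

1 revolution = 6283.19 milliradians.
Then 1.44 × 6283.19 ≈ 9050 mrad.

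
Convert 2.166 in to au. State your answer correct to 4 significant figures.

1 inch = 1.69789 × 10^-13 astronomical units.
Thus 2.166 × 1.69789 × 10^-13 ≈ 3.678 × 10^-13 au.

3.678 × 10^-13 astronomical units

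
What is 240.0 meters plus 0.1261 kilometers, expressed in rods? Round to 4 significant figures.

240.0 m = 47.7213 rod and 0.1261 km = 25.0736 rod.
47.7213 + 25.0736 ≈ 72.79 rod.

72.79 rods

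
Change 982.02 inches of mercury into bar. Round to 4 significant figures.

1 inHg = 0.0338639 bar.
Thus 982.02 × 0.0338639 ≈ 33.26 bar.

33.26 bar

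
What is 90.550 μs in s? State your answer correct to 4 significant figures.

1 μs = 1.00000 × 10^-6 seconds.
So 90.550 × 1.00000 × 10^-6 ≈ 9.055 × 10^-5 s.

9.055 × 10^-5 s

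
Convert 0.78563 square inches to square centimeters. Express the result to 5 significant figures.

5.0686 cm²

1 square inch = 6.45160 square centimeters.
So 0.78563 × 6.45160 ≈ 5.0686 cm².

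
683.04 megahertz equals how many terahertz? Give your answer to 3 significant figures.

1 megahertz = 1.00000 × 10^-6 terahertz.
Thus 683.04 × 1.00000 × 10^-6 ≈ 0.000683 THz.

0.000683 terahertz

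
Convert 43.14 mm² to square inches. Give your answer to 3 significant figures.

0.0669 in²

1 mm² = 0.00155000 square inches.
So 43.14 × 0.00155000 ≈ 0.0669 in².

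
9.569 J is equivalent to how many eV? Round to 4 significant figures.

5.973e+19 electronvolts

1 J = 6.24151e+18 electronvolts.
Thus 9.569 × 6.24151e+18 ≈ 5.973e+19 eV.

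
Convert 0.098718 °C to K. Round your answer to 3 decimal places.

273.249 K

K = °C + 273.15.
Applying the formula gives 273.249 K.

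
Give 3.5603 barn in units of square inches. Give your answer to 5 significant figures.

5.5185 × 10^-25 square inches

1 barn = 1.55000 × 10^-25 in².
3.5603 × 1.55000 × 10^-25 ≈ 5.5185 × 10^-25 in².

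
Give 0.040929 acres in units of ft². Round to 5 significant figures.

1782.9 ft²

1 acre = 43560.0 square feet.
Thus 0.040929 × 43560.0 ≈ 1782.9 ft².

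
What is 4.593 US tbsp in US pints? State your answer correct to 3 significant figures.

0.144 US pt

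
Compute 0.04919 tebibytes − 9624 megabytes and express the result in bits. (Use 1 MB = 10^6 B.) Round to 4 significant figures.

3.557 × 10^11 bits

0.04919 TiB = 4.32680 × 10^11 bit and 9624 MB = 7.69920 × 10^10 bit.
4.32680 × 10^11 − 7.69920 × 10^10 ≈ 3.557 × 10^11 bit.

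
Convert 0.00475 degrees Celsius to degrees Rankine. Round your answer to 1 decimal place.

°R = (°C + 273.15) × 9/5.
Applying the formula gives 491.7 °R.

491.7 °R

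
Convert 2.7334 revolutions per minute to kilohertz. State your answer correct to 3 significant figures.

1 rpm = 1.66667 × 10^-5 kHz.
Then 2.7334 × 1.66667 × 10^-5 ≈ 4.56 × 10^-5 kHz.

4.56 × 10^-5 kHz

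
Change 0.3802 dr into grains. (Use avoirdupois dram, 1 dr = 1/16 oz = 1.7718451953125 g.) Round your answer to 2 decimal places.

1 dr = 27.34375 gr.
Then 0.3802 × 27.34375 ≈ 10.40 gr.

10.40 gr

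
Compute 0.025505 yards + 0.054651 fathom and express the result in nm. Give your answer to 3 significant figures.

1.23 × 10^8 nanometers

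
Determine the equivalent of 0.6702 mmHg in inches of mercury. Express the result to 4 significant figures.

0.02639 inHg

1 mmHg = 0.0393701 inches of mercury.
So 0.6702 × 0.0393701 ≈ 0.02639 inHg.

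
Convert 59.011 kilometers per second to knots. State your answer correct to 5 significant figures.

1 kilometer per second = 1943.84 kn.
Then 59.011 × 1943.84 ≈ 114710 kn.

114710 kn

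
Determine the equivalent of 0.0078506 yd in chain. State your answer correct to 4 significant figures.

0.0003568 chain

1 yard = 0.0454545 chain.
Then 0.0078506 × 0.0454545 ≈ 0.0003568 chain.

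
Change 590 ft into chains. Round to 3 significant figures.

8.94 chain

1 foot = 0.0151515 chains.
So 590 × 0.0151515 ≈ 8.94 chain.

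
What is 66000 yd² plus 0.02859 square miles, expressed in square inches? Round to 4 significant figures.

2.003 × 10^8 square inches

66000 yd² = 8.55360 × 10^7 in² and 0.02859 mi² = 1.14774 × 10^8 in².
8.55360 × 10^7 + 1.14774 × 10^8 ≈ 2.003 × 10^8 in².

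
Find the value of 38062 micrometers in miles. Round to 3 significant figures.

2.37e-5 mi

1 μm = 6.21371e-10 miles.
Then 38062 × 6.21371e-10 ≈ 2.37e-5 mi.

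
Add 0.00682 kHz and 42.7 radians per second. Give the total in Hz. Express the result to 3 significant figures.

13.6 Hz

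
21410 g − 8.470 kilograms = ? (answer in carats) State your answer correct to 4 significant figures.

21410 g = 107050 ct and 8.470 kg = 42350.0 ct.
107050 − 42350.0 ≈ 64700 ct.

64700 ct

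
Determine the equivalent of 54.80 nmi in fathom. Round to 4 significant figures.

1 nmi = 1012.69 fathom.
54.80 × 1012.69 ≈ 55500 fathom.

55500 fathoms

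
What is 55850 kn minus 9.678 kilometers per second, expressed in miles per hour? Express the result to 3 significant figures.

55850 kn = 64271.0 mph and 9.678 km/s = 21649.1 mph.
64271.0 − 21649.1 ≈ 42600 mph.

42600 miles per hour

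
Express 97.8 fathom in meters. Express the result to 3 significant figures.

179 meters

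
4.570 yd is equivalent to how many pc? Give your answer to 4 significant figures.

1 yd = 2.96337 × 10^-17 parsecs.
Then 4.570 × 2.96337 × 10^-17 ≈ 1.354 × 10^-16 pc.

1.354 × 10^-16 parsecs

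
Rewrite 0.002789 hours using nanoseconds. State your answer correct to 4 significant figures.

1.004 × 10^10 nanoseconds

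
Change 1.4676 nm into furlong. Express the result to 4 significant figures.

1 nm = 4.97097e-12 furlongs.
Thus 1.4676 × 4.97097e-12 ≈ 7.295e-12 furlong.

7.295e-12 furlongs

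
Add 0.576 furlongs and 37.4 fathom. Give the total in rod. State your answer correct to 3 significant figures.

36.6 rod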